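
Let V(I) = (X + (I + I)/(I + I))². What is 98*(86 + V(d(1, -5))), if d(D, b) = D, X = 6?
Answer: 13230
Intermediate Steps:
V(I) = 49 (V(I) = (6 + (I + I)/(I + I))² = (6 + (2*I)/((2*I)))² = (6 + (2*I)*(1/(2*I)))² = (6 + 1)² = 7² = 49)
98*(86 + V(d(1, -5))) = 98*(86 + 49) = 98*135 = 13230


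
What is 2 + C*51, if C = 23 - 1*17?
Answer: 308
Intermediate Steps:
C = 6 (C = 23 - 17 = 6)
2 + C*51 = 2 + 6*51 = 2 + 306 = 308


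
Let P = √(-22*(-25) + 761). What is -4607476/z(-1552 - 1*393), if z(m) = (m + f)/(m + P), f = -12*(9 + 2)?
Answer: -8961540820/2077 + 4607476*√1311/2077 ≈ -4.2343e+6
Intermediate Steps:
P = √1311 (P = √(550 + 761) = √1311 ≈ 36.208)
f = -132 (f = -12*11 = -132)
z(m) = (-132 + m)/(m + √1311) (z(m) = (m - 132)/(m + √1311) = (-132 + m)/(m + √1311))
-4607476/z(-1552 - 1*393) = -4607476*((-1552 - 1*393) + √1311)/(-132 + (-1552 - 1*393)) = -4607476*((-1552 - 393) + √1311)/(-132 + (-1552 - 393)) = -4607476*(-1945 + √1311)/(-132 - 1945) = -(8961540820/2077 - 4607476*√1311/2077) = -4607476*(1945/2077 - √1311/2077) = -8961540820/2077 + 4607476*√1311/2077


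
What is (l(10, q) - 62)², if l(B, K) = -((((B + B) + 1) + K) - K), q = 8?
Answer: 6889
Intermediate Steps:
l(B, K) = -1 - 2*B (l(B, K) = -(((2*B + 1) + K) - K) = -(((1 + 2*B) + K) - K) = -((1 + K + 2*B) - K) = -(1 + 2*B) = -1 - 2*B)
(l(10, q) - 62)² = ((-1 - 2*10) - 62)² = ((-1 - 20) - 62)² = (-21 - 62)² = (-83)² = 6889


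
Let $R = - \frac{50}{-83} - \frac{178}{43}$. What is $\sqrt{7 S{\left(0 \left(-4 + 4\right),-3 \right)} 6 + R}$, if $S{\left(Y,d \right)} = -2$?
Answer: $\frac{2 i \sqrt{278756745}}{3569} \approx 9.3561 i$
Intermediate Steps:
$R = - \frac{12624}{3569}$ ($R = \left(-50\right) \left(- \frac{1}{83}\right) - \frac{178}{43} = \frac{50}{83} - \frac{178}{43} = - \frac{12624}{3569} \approx -3.5371$)
$\sqrt{7 S{\left(0 \left(-4 + 4\right),-3 \right)} 6 + R} = \sqrt{7 \left(-2\right) 6 - \frac{12624}{3569}} = \sqrt{\left(-14\right) 6 - \frac{12624}{3569}} = \sqrt{-84 - \frac{12624}{3569}} = \sqrt{- \frac{312420}{3569}} = \frac{2 i \sqrt{278756745}}{3569}$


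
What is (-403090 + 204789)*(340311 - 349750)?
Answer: 1871763139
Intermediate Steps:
(-403090 + 204789)*(340311 - 349750) = -198301*(-9439) = 1871763139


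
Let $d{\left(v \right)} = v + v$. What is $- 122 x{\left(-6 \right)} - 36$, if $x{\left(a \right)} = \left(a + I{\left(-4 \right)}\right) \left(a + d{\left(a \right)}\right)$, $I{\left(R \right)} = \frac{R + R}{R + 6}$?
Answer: $-21996$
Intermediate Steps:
$I{\left(R \right)} = \frac{2 R}{6 + R}$
$d{\left(v \right)} = 2 v$
$x{\left(a \right)} = 3 a \left(-4 + a\right)$ ($x{\left(a \right)} = \left(a + 2 \left(-4\right) \frac{1}{6 - 4}\right) \left(a + 2 a\right) = \left(a + 2 \left(-4\right) \frac{1}{2}\right) 3 a = \left(a - 4\right) 3 a = \left(-4 + a\right) 3 a = 3 a \left(-4 + a\right)$)
$- 122 x{\left(-6 \right)} - 36 = - 122 \cdot 3 \left(-6\right) \left(-4 - 6\right) - 36 = - 122 \cdot 3 \left(-6\right) \left(-10\right) - 36 = \left(-122\right) 180 - 36 = -21960 - 36 = -21996$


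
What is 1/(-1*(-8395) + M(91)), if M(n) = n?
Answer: 1/8486 ≈ 0.00011784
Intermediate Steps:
1/(-1*(-8395) + M(91)) = 1/(-1*(-8395) + 91) = 1/(8395 + 91) = 1/8486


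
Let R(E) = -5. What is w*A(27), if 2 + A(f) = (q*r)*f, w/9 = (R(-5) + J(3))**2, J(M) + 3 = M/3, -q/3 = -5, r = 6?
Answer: 1070748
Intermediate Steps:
q = 15 (q = -3*(-5) = 15)
J(M) = -3 + M/3
w = 441 (w = 9*(-5 + (-3 + (1/3)*3))**2 = 9*(-5 + (-3 + 1))**2 = 9*(-5 - 2)**2 = 9*(-7)**2 = 9*49 = 441)
A(f) = -2 + 90*f (A(f) = -2 + (15*6)*f = -2 + 90*f)
w*A(27) = 441*(-2 + 90*27) = 441*(-2 + 2430) = 441*2428 = 1070748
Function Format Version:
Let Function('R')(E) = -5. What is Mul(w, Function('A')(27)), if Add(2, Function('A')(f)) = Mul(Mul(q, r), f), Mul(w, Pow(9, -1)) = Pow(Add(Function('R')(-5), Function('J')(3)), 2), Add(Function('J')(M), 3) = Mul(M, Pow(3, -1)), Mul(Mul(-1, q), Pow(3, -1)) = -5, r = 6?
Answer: 1070748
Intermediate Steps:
q = 15 (q = Mul(-3, -5) = 15)
Function('J')(M) = Add(-3, Mul(Rational(1, 3), M)) (Function('J')(M) = Add(-3, Mul(M, Pow(3, -1))) = Add(-3, Mul(M, Rational(1, 3))) = Add(-3, Mul(Rational(1, 3), M)))
w = 441 (w = Mul(9, Pow(Add(-5, Add(-3, Mul(Rational(1, 3), 3))), 2)) = Mul(9, Pow(Add(-5, Add(-3, 1)), 2)) = Mul(9, Pow(Add(-5, -2), 2)) = Mul(9, Pow(-7, 2)) = Mul(9, 49) = 441)
Function('A')(f) = Add(-2, Mul(90, f)) (Function('A')(f) = Add(-2, Mul(Mul(15, 6), f)) = Add(-2, Mul(90, f)))
Mul(w, Function('A')(27)) = Mul(441, Add(-2, Mul(90, 27))) = Mul(441, Add(-2, 2430)) = Mul(441, 2428) = 1070748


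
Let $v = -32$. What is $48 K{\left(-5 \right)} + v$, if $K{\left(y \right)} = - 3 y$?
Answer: $688$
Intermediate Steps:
$48 K{\left(-5 \right)} + v = 48 \left(\left(-3\right) \left(-5\right)\right) - 32 = 48 \cdot 15 - 32 = 720 - 32 = 688$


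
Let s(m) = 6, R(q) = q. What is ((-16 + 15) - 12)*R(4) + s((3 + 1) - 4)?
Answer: -46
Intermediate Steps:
((-16 + 15) - 12)*R(4) + s((3 + 1) - 4) = ((-16 + 15) - 12)*4 + 6 = (-1 - 12)*4 + 6 = -13*4 + 6 = -52 + 6 = -46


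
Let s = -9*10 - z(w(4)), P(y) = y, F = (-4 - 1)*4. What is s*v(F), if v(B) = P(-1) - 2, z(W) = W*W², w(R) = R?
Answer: 462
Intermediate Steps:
F = -20 (F = -5*4 = -20)
z(W) = W³
s = -154 (s = -9*10 - 1*4³ = -90 - 1*64 = -90 - 64 = -154)
v(B) = -3 (v(B) = -1 - 2 = -3)
s*v(F) = -154*(-3) = 462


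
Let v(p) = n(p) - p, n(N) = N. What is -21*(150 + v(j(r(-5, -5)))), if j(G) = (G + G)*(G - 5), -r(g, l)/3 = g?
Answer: -3150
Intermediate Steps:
r(g, l) = -3*g
j(G) = 2*G*(-5 + G) (j(G) = (2*G)*(-5 + G) = 2*G*(-5 + G))
v(p) = 0 (v(p) = p - p = 0)
-21*(150 + v(j(r(-5, -5)))) = -21*(150 + 0) = -21*150 = -3150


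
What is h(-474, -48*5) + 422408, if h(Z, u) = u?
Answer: 422168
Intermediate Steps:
h(-474, -48*5) + 422408 = -48*5 + 422408 = -240 + 422408 = 422168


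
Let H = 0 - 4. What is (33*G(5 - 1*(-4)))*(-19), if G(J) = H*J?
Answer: 22572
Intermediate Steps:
H = -4
G(J) = -4*J
(33*G(5 - 1*(-4)))*(-19) = (33*(-4*(5 - 1*(-4))))*(-19) = (33*(-4*(5 + 4)))*(-19) = (33*(-4*9))*(-19) = (33*(-36))*(-19) = -1188*(-19) = 22572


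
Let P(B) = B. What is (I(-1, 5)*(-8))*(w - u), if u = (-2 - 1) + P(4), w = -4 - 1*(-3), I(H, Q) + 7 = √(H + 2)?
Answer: -96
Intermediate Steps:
I(H, Q) = -7 + √(2 + H) (I(H, Q) = -7 + √(H + 2) = -7 + √(2 + H))
w = -1 (w = -4 + 3 = -1)
u = 1 (u = (-2 - 1) + 4 = -3 + 4 = 1)
(I(-1, 5)*(-8))*(w - u) = ((-7 + √(2 - 1))*(-8))*(-1 - 1*1) = ((-7 + √1)*(-8))*(-1 - 1) = ((-7 + 1)*(-8))*(-2) = -6*(-8)*(-2) = 48*(-2) = -96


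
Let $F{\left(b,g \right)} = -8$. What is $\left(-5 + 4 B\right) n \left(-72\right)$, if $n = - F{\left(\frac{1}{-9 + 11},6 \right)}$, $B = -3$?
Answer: $9792$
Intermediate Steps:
$n = 8$ ($n = \left(-1\right) \left(-8\right) = 8$)
$\left(-5 + 4 B\right) n \left(-72\right) = \left(-5 + 4 \left(-3\right)\right) 8 \left(-72\right) = \left(-5 - 12\right) 8 \left(-72\right) = \left(-17\right) 8 \left(-72\right) = \left(-136\right) \left(-72\right) = 9792$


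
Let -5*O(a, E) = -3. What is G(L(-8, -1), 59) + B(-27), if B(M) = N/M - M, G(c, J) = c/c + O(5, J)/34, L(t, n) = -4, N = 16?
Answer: 125881/4590 ≈ 27.425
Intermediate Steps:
O(a, E) = 3/5 (O(a, E) = -1/5*(-3) = 3/5)
G(c, J) = 173/170 (G(c, J) = c/c + (3/5)/34 = 1 + (3/5)*(1/34) = 1 + 3/170 = 173/170)
B(M) = -M + 16/M (B(M) = 16/M - M = -M + 16/M)
G(L(-8, -1), 59) + B(-27) = 173/170 + (-1*(-27) + 16/(-27)) = 173/170 + (27 + 16*(-1/27)) = 173/170 + (27 - 16/27) = 173/170 + 713/27 = 125881/4590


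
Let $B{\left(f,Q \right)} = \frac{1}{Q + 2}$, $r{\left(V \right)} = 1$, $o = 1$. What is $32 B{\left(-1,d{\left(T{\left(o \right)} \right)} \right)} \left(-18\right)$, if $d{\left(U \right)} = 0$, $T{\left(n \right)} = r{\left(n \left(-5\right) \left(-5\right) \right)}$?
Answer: $-288$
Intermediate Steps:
$T{\left(n \right)} = 1$
$B{\left(f,Q \right)} = \frac{1}{2 + Q}$
$32 B{\left(-1,d{\left(T{\left(o \right)} \right)} \right)} \left(-18\right) = \frac{32}{2 + 0} \left(-18\right) = \frac{32}{2} \left(-18\right) = 32 \cdot \frac{1}{2} \left(-18\right) = 16 \left(-18\right) = -288$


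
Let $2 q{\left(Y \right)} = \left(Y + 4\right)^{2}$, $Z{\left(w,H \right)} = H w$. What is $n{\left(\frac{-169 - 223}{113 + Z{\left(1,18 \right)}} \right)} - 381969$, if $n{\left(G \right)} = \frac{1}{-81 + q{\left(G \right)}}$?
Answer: $- \frac{527624873962}{1381329} \approx -3.8197 \cdot 10^{5}$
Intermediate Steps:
$q{\left(Y \right)} = \frac{\left(4 + Y\right)^{2}}{2}$ ($q{\left(Y \right)} = \frac{\left(Y + 4\right)^{2}}{2} = \frac{\left(4 + Y\right)^{2}}{2}$)
$n{\left(G \right)} = \frac{1}{-81 + \frac{\left(4 + G\right)^{2}}{2}}$
$n{\left(\frac{-169 - 223}{113 + Z{\left(1,18 \right)}} \right)} - 381969 = \frac{2}{-162 + \left(4 + \frac{-169 - 223}{113 + 18 \cdot 1}\right)^{2}} - 381969 = \frac{2}{-162 + \left(4 - \frac{392}{113 + 18}\right)^{2}} - 381969 = \frac{2}{-162 + \left(4 - \frac{392}{131}\right)^{2}} - 381969 = \frac{2}{-162 + \left(\frac{132}{131}\right)^{2}} - 381969 = \frac{2}{-162 + \frac{17424}{17161}} - 381969 = \frac{2}{- \frac{2762658}{17161}} - 381969 = 2 \left(- \frac{17161}{2762658}\right) - 381969 = - \frac{17161}{1381329} - 381969 = - \frac{527624873962}{1381329}$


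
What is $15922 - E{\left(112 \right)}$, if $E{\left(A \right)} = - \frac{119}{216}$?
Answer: $\frac{3439271}{216} \approx 15923.0$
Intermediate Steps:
$E{\left(A \right)} = - \frac{119}{216}$ ($E{\left(A \right)} = \left(-119\right) \frac{1}{216} = - \frac{119}{216}$)
$15922 - E{\left(112 \right)} = 15922 - - \frac{119}{216} = 15922 + \frac{119}{216} = \frac{3439271}{216}$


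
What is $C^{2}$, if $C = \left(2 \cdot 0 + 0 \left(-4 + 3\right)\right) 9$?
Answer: $0$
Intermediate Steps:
$C = 0$ ($C = \left(0 + 0 \left(-1\right)\right) 9 = \left(0 + 0\right) 9 = 0 \cdot 9 = 0$)
$C^{2} = 0^{2} = 0$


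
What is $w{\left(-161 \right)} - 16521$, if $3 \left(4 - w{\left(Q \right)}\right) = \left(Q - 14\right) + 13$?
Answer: $-16463$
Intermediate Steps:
$w{\left(Q \right)} = \frac{13}{3} - \frac{Q}{3}$ ($w{\left(Q \right)} = 4 - \frac{\left(Q - 14\right) + 13}{3} = 4 - \frac{\left(-14 + Q\right) + 13}{3} = 4 - \frac{-1 + Q}{3} = 4 - \left(- \frac{1}{3} + \frac{Q}{3}\right) = \frac{13}{3} - \frac{Q}{3}$)
$w{\left(-161 \right)} - 16521 = \left(\frac{13}{3} - - \frac{161}{3}\right) - 16521 = \left(\frac{13}{3} + \frac{161}{3}\right) - 16521 = 58 - 16521 = -16463$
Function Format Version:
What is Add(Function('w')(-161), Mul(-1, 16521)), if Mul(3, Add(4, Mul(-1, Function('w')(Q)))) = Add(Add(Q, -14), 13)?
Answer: -16463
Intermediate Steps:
Function('w')(Q) = Add(Rational(13, 3), Mul(Rational(-1, 3), Q)) (Function('w')(Q) = Add(4, Mul(Rational(-1, 3), Add(Add(Q, -14), 13))) = Add(4, Mul(Rational(-1, 3), Add(Add(-14, Q), 13))) = Add(4, Mul(Rational(-1, 3), Add(-1, Q))) = Add(4, Add(Rational(1, 3), Mul(Rational(-1, 3), Q))) = Add(Rational(13, 3), Mul(Rational(-1, 3), Q)))
Add(Function('w')(-161), Mul(-1, 16521)) = Add(Add(Rational(13, 3), Mul(Rational(-1, 3), -161)), Mul(-1, 16521)) = Add(Add(Rational(13, 3), Rational(161, 3)), -16521) = Add(58, -16521) = -16463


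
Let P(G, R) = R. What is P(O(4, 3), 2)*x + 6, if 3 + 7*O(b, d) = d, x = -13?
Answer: -20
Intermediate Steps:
O(b, d) = -3/7 + d/7
P(O(4, 3), 2)*x + 6 = 2*(-13) + 6 = -26 + 6 = -20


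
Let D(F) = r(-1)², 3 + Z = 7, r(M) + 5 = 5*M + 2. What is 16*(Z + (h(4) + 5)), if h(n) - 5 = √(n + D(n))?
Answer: 224 + 32*√17 ≈ 355.94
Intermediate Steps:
r(M) = -3 + 5*M (r(M) = -5 + (5*M + 2) = -5 + (2 + 5*M) = -3 + 5*M)
Z = 4 (Z = -3 + 7 = 4)
D(F) = 64 (D(F) = (-3 + 5*(-1))² = (-3 - 5)² = (-8)² = 64)
h(n) = 5 + √(64 + n) (h(n) = 5 + √(n + 64) = 5 + √(64 + n))
16*(Z + (h(4) + 5)) = 16*(4 + ((5 + √(64 + 4)) + 5)) = 16*(4 + ((5 + √68) + 5)) = 16*(4 + ((5 + 2*√17) + 5)) = 16*(4 + (10 + 2*√17)) = 16*(14 + 2*√17) = 224 + 32*√17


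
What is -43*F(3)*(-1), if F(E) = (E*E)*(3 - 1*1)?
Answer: 774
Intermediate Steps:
F(E) = 2*E² (F(E) = E²*(3 - 1) = E²*2 = 2*E²)
-43*F(3)*(-1) = -86*3²*(-1) = -86*9*(-1) = -43*18*(-1) = -774*(-1) = 774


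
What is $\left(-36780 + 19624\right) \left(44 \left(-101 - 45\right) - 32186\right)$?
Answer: $662393160$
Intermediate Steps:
$\left(-36780 + 19624\right) \left(44 \left(-101 - 45\right) - 32186\right) = - 17156 \left(44 \left(-146\right) - 32186\right) = - 17156 \left(-6424 - 32186\right) = \left(-17156\right) \left(-38610\right) = 662393160$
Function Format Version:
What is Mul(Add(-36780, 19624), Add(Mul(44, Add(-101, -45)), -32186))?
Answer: 662393160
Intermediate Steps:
Mul(Add(-36780, 19624), Add(Mul(44, Add(-101, -45)), -32186)) = Mul(-17156, Add(Mul(44, -146), -32186)) = Mul(-17156, Add(-6424, -32186)) = Mul(-17156, -38610) = 662393160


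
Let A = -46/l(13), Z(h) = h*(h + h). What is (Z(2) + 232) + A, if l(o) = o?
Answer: 3074/13 ≈ 236.46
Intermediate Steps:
Z(h) = 2*h**2 (Z(h) = h*(2*h) = 2*h**2)
A = -46/13 ≈ -3.5385
(Z(2) + 232) + A = (2*2**2 + 232) - 46/13 = (2*4 + 232) - 46/13 = (8 + 232) - 46/13 = 240 - 46/13 = 3074/13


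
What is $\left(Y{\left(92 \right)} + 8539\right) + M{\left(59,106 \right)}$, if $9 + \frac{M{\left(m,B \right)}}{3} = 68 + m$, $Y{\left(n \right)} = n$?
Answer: $8985$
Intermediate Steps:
$M{\left(m,B \right)} = 177 + 3 m$ ($M{\left(m,B \right)} = -27 + 3 \left(68 + m\right) = -27 + \left(204 + 3 m\right) = 177 + 3 m$)
$\left(Y{\left(92 \right)} + 8539\right) + M{\left(59,106 \right)} = \left(92 + 8539\right) + \left(177 + 3 \cdot 59\right) = 8631 + \left(177 + 177\right) = 8631 + 354 = 8985$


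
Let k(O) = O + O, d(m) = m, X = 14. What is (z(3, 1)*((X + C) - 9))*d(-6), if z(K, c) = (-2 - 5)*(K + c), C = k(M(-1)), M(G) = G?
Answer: 504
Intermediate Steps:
k(O) = 2*O
C = -2 (C = 2*(-1) = -2)
z(K, c) = -7*K - 7*c (z(K, c) = -7*(K + c) = -7*K - 7*c)
(z(3, 1)*((X + C) - 9))*d(-6) = ((-7*3 - 7*1)*((14 - 2) - 9))*(-6) = ((-21 - 7)*(12 - 9))*(-6) = -28*3*(-6) = -84*(-6) = 504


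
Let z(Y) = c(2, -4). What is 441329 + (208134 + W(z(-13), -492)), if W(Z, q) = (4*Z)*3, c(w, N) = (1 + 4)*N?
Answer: 649223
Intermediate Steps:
c(w, N) = 5*N
z(Y) = -20 (z(Y) = 5*(-4) = -20)
W(Z, q) = 12*Z
441329 + (208134 + W(z(-13), -492)) = 441329 + (208134 + 12*(-20)) = 441329 + (208134 - 240) = 441329 + 207894 = 649223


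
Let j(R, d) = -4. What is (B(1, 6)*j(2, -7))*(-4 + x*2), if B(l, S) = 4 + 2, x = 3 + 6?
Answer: -336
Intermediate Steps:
x = 9
B(l, S) = 6
(B(1, 6)*j(2, -7))*(-4 + x*2) = (6*(-4))*(-4 + 9*2) = -24*(-4 + 18) = -24*14 = -336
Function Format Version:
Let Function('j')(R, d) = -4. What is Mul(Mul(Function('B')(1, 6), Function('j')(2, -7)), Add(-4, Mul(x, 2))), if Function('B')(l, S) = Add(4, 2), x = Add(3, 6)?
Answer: -336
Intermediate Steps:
x = 9
Function('B')(l, S) = 6
Mul(Mul(Function('B')(1, 6), Function('j')(2, -7)), Add(-4, Mul(x, 2))) = Mul(Mul(6, -4), Add(-4, Mul(9, 2))) = Mul(-24, Add(-4, 18)) = Mul(-24, 14) = -336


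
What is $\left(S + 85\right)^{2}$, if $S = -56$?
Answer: $841$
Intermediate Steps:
$\left(S + 85\right)^{2} = \left(-56 + 85\right)^{2} = 29^{2} = 841$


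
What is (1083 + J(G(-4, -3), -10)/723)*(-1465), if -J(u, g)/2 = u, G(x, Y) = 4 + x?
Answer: -1586595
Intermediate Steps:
J(u, g) = -2*u
(1083 + J(G(-4, -3), -10)/723)*(-1465) = (1083 - 2*(4 - 4)/723)*(-1465) = (1083 - 2*0*(1/723))*(-1465) = (1083 + 0*(1/723))*(-1465) = (1083 + 0)*(-1465) = 1083*(-1465) = -1586595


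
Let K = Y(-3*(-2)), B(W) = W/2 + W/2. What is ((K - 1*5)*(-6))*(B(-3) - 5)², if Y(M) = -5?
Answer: 3840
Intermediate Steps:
B(W) = W (B(W) = W*(½) + W*(½) = W/2 + W/2 = W)
K = -5
((K - 1*5)*(-6))*(B(-3) - 5)² = ((-5 - 1*5)*(-6))*(-3 - 5)² = ((-5 - 5)*(-6))*(-8)² = -10*(-6)*64 = 60*64 = 3840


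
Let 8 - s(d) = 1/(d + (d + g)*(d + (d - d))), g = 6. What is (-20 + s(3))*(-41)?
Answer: 14801/30 ≈ 493.37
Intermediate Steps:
s(d) = 8 - 1/(d + d*(6 + d)) (s(d) = 8 - 1/(d + (d + 6)*(d + (d - d))) = 8 - 1/(d + (6 + d)*(d + 0)) = 8 - 1/(d + (6 + d)*d) = 8 - 1/(d + d*(6 + d)))
(-20 + s(3))*(-41) = (-20 + (-1 + 8*3² + 56*3)/(3*(7 + 3)))*(-41) = (-20 + (⅓)*(-1 + 8*9 + 168)/10)*(-41) = (-20 + (⅓)*(⅒)*(-1 + 72 + 168))*(-41) = (-20 + (⅓)*(⅒)*239)*(-41) = (-20 + 239/30)*(-41) = -361/30*(-41) = 14801/30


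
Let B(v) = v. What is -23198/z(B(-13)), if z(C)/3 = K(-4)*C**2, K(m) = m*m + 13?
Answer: -23198/14703 ≈ -1.5778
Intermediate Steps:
K(m) = 13 + m**2 (K(m) = m**2 + 13 = 13 + m**2)
z(C) = 87*C**2 (z(C) = 3*((13 + (-4)**2)*C**2) = 3*((13 + 16)*C**2) = 3*(29*C**2) = 87*C**2)
-23198/z(B(-13)) = -23198/(87*(-13)**2) = -23198/(87*169) = -23198/14703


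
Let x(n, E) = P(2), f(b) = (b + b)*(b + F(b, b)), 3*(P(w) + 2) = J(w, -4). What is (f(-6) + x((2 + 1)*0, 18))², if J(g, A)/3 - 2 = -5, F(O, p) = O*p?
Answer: 133225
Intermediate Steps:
J(g, A) = -9 (J(g, A) = 6 + 3*(-5) = 6 - 15 = -9)
P(w) = -5 (P(w) = -2 + (⅓)*(-9) = -2 - 3 = -5)
f(b) = 2*b*(b + b²) (f(b) = (b + b)*(b + b*b) = (2*b)*(b + b²) = 2*b*(b + b²))
x(n, E) = -5
(f(-6) + x((2 + 1)*0, 18))² = (2*(-6)²*(1 - 6) - 5)² = (2*36*(-5) - 5)² = (-360 - 5)² = (-365)² = 133225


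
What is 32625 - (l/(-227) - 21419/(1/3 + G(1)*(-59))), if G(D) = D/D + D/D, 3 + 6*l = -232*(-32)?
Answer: 15600744829/480786 ≈ 32448.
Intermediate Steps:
l = 7421/6 (l = -1/2 + (-232*(-32))/6 = -1/2 + (1/6)*7424 = -1/2 + 3712/3 = 7421/6 ≈ 1236.8)
G(D) = 2 (G(D) = 1 + 1 = 2)
32625 - (l/(-227) - 21419/(1/3 + G(1)*(-59))) = 32625 - ((7421/6)/(-227) - 21419/(1/3 + 2*(-59))) = 32625 - ((7421/6)*(-1/227) - 21419/(1/3 - 118)) = 32625 - (-7421/1362 - 21419/(-353/3)) = 32625 - (-7421/1362 - 21419*(-3/353)) = 32625 - (-7421/1362 + 64257/353) = 32625 - 1*84898421/480786 = 32625 - 84898421/480786 = 15600744829/480786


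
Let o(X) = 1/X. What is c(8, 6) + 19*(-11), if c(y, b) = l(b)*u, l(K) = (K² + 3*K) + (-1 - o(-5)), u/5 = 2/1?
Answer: 323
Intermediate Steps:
u = 10 (u = 5*(2/1) = 5*(2*1) = 5*2 = 10)
l(K) = -⅘ + K² + 3*K (l(K) = (K² + 3*K) + (-1 - 1/(-5)) = (K² + 3*K) + (-1 - 1*(-⅕)) = (K² + 3*K) + (-1 + ⅕) = (K² + 3*K) - ⅘ = -⅘ + K² + 3*K)
c(y, b) = -8 + 10*b² + 30*b (c(y, b) = (-⅘ + b² + 3*b)*10 = -8 + 10*b² + 30*b)
c(8, 6) + 19*(-11) = (-8 + 10*6² + 30*6) + 19*(-11) = (-8 + 10*36 + 180) - 209 = (-8 + 360 + 180) - 209 = 532 - 209 = 323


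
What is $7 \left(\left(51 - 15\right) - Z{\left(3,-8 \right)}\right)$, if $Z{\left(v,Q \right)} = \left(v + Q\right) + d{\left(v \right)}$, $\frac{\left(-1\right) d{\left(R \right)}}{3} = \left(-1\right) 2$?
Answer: $245$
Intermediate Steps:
$d{\left(R \right)} = 6$ ($d{\left(R \right)} = - 3 \left(\left(-1\right) 2\right) = \left(-3\right) \left(-2\right) = 6$)
$Z{\left(v,Q \right)} = 6 + Q + v$ ($Z{\left(v,Q \right)} = \left(v + Q\right) + 6 = \left(Q + v\right) + 6 = 6 + Q + v$)
$7 \left(\left(51 - 15\right) - Z{\left(3,-8 \right)}\right) = 7 \left(\left(51 - 15\right) - \left(6 - 8 + 3\right)\right) = 7 \left(\left(51 - 15\right) - 1\right) = 7 \left(36 - 1\right) = 7 \cdot 35 = 245$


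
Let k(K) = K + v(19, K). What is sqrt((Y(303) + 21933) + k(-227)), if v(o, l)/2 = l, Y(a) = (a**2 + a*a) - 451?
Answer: sqrt(204419) ≈ 452.13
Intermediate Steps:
Y(a) = -451 + 2*a**2 (Y(a) = (a**2 + a**2) - 451 = 2*a**2 - 451 = -451 + 2*a**2)
v(o, l) = 2*l
k(K) = 3*K (k(K) = K + 2*K = 3*K)
sqrt((Y(303) + 21933) + k(-227)) = sqrt(((-451 + 2*303**2) + 21933) + 3*(-227)) = sqrt(((-451 + 2*91809) + 21933) - 681) = sqrt(((-451 + 183618) + 21933) - 681) = sqrt((183167 + 21933) - 681) = sqrt(205100 - 681) = sqrt(204419)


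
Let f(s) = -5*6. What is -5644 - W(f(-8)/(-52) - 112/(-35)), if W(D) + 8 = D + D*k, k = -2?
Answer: -732189/130 ≈ -5632.2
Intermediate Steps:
f(s) = -30
W(D) = -8 - D (W(D) = -8 + (D + D*(-2)) = -8 + (D - 2*D) = -8 - D)
-5644 - W(f(-8)/(-52) - 112/(-35)) = -5644 - (-8 - (-30/(-52) - 112/(-35))) = -5644 - (-8 - (-30*(-1/52) - 112*(-1/35))) = -5644 - (-8 - (15/26 + 16/5)) = -5644 - (-8 - 1*491/130) = -5644 - (-8 - 491/130) = -5644 - 1*(-1531/130) = -5644 + 1531/130 = -732189/130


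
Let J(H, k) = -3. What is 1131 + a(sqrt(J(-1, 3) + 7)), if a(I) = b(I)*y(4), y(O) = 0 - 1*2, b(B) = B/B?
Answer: 1129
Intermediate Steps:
b(B) = 1
y(O) = -2 (y(O) = 0 - 2 = -2)
a(I) = -2 (a(I) = 1*(-2) = -2)
1131 + a(sqrt(J(-1, 3) + 7)) = 1131 - 2 = 1129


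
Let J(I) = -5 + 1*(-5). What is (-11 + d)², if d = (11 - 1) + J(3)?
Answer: 121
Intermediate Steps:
J(I) = -10 (J(I) = -5 - 5 = -10)
d = 0 (d = (11 - 1) - 10 = 10 - 10 = 0)
(-11 + d)² = (-11 + 0)² = (-11)² = 121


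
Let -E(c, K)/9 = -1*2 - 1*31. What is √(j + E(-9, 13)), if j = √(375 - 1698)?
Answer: √(297 + 21*I*√3) ≈ 17.266 + 1.0533*I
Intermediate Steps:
j = 21*I*√3 (j = √(-1323) = 21*I*√3 ≈ 36.373*I)
E(c, K) = 297 (E(c, K) = -9*(-1*2 - 1*31) = -9*(-2 - 31) = -9*(-33) = 297)
√(j + E(-9, 13)) = √(21*I*√3 + 297) = √(297 + 21*I*√3)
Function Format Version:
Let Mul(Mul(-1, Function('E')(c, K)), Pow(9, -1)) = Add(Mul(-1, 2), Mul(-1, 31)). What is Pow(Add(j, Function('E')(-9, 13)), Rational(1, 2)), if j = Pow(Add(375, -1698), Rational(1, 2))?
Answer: Pow(Add(297, Mul(21, I, Pow(3, Rational(1, 2)))), Rational(1, 2)) ≈ Add(17.266, Mul(1.0533, I))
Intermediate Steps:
j = Mul(21, I, Pow(3, Rational(1, 2))) (j = Pow(-1323, Rational(1, 2)) = Mul(21, I, Pow(3, Rational(1, 2))) ≈ Mul(36.373, I))
Function('E')(c, K) = 297 (Function('E')(c, K) = Mul(-9, Add(Mul(-1, 2), Mul(-1, 31))) = Mul(-9, Add(-2, -31)) = Mul(-9, -33) = 297)
Pow(Add(j, Function('E')(-9, 13)), Rational(1, 2)) = Pow(Add(Mul(21, I, Pow(3, Rational(1, 2))), 297), Rational(1, 2)) = Pow(Add(297, Mul(21, I, Pow(3, Rational(1, 2)))), Rational(1, 2))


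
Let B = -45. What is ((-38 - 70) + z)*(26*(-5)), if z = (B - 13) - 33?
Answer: 25870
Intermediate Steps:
z = -91 (z = (-45 - 13) - 33 = -58 - 33 = -91)
((-38 - 70) + z)*(26*(-5)) = ((-38 - 70) - 91)*(26*(-5)) = (-108 - 91)*(-130) = -199*(-130) = 25870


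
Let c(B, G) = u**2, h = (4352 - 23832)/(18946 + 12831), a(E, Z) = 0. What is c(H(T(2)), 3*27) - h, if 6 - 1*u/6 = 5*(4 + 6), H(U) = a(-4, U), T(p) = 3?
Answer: 2214749272/31777 ≈ 69697.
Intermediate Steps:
H(U) = 0
u = -264 (u = 36 - 30*(4 + 6) = 36 - 30*10 = 36 - 6*50 = 36 - 300 = -264)
h = -19480/31777 ≈ -0.61302
c(B, G) = 69696 (c(B, G) = (-264)**2 = 69696)
c(H(T(2)), 3*27) - h = 69696 - 1*(-19480/31777) = 69696 + 19480/31777 = 2214749272/31777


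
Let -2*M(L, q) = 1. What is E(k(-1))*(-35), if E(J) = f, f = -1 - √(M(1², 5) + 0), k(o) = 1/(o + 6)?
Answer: 35 + 35*I*√2/2 ≈ 35.0 + 24.749*I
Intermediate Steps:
M(L, q) = -½ (M(L, q) = -½*1 = -½)
k(o) = 1/(6 + o)
f = -1 - I*√2/2 (f = -1 - √(-½ + 0) = -1 - √(-½) = -1 - I*√2/2 ≈ -1.0 - 0.70711*I)
E(J) = -1 - I*√2/2
E(k(-1))*(-35) = (-1 - I*√2/2)*(-35) = 35 + 35*I*√2/2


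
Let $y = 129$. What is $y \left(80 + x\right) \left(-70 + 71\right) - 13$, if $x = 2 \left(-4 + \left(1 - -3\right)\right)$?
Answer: $10307$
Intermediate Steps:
$x = 0$ ($x = 2 \left(-4 + \left(1 + 3\right)\right) = 2 \left(-4 + 4\right) = 2 \cdot 0 = 0$)
$y \left(80 + x\right) \left(-70 + 71\right) - 13 = 129 \left(80 + 0\right) \left(-70 + 71\right) - 13 = 129 \cdot 80 \cdot 1 - 13 = 129 \cdot 80 - 13 = 10320 - 13 = 10307$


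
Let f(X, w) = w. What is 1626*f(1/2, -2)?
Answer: -3252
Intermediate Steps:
1626*f(1/2, -2) = 1626*(-2) = -3252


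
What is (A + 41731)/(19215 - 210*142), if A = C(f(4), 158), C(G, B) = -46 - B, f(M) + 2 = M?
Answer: -41527/10605 ≈ -3.9158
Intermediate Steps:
f(M) = -2 + M
A = -204 (A = -46 - 1*158 = -46 - 158 = -204)
(A + 41731)/(19215 - 210*142) = (-204 + 41731)/(19215 - 210*142) = 41527/(19215 - 29820) = 41527/(-10605) = 41527*(-1/10605) = -41527/10605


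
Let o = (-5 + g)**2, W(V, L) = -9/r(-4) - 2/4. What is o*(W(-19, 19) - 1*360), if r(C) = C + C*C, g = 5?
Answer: 0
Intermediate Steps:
r(C) = C + C**2
W(V, L) = -5/4 (W(V, L) = -9*(-1/(4*(1 - 4))) - 2/4 = -9/((-4*(-3))) - 2*1/4 = -9/12 - 1/2 = -9*1/12 - 1/2 = -3/4 - 1/2 = -5/4)
o = 0 (o = (-5 + 5)**2 = 0**2 = 0)
o*(W(-19, 19) - 1*360) = 0*(-5/4 - 1*360) = 0*(-5/4 - 360) = 0*(-1445/4) = 0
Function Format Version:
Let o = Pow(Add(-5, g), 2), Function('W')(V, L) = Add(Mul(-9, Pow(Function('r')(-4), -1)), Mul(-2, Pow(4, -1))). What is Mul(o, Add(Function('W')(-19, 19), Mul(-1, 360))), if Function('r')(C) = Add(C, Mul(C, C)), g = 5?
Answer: 0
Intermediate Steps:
Function('r')(C) = Add(C, Pow(C, 2))
Function('W')(V, L) = Rational(-5, 4) (Function('W')(V, L) = Add(Mul(-9, Pow(Mul(-4, Add(1, -4)), -1)), Mul(-2, Pow(4, -1))) = Add(Mul(-9, Pow(Mul(-4, -3), -1)), Mul(-2, Rational(1, 4))) = Add(Mul(-9, Pow(12, -1)), Rational(-1, 2)) = Add(Mul(-9, Rational(1, 12)), Rational(-1, 2)) = Add(Rational(-3, 4), Rational(-1, 2)) = Rational(-5, 4))
o = 0 (o = Pow(Add(-5, 5), 2) = Pow(0, 2) = 0)
Mul(o, Add(Function('W')(-19, 19), Mul(-1, 360))) = Mul(0, Add(Rational(-5, 4), Mul(-1, 360))) = Mul(0, Add(Rational(-5, 4), -360)) = Mul(0, Rational(-1445, 4)) = 0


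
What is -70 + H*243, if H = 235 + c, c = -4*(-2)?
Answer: 58979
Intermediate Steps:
c = 8
H = 243 (H = 235 + 8 = 243)
-70 + H*243 = -70 + 243*243 = -70 + 59049 = 58979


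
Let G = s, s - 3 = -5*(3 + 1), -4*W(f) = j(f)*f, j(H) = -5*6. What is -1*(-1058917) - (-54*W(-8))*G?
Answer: 1113997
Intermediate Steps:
j(H) = -30
W(f) = 15*f/2 (W(f) = -(-15)*f/2 = 15*f/2)
s = -17 (s = 3 - 5*(3 + 1) = 3 - 5*4 = 3 - 20 = -17)
G = -17
-1*(-1058917) - (-54*W(-8))*G = -1*(-1058917) - (-405*(-8))*(-17) = 1058917 - (-54*(-60))*(-17) = 1058917 - 3240*(-17) = 1058917 - 1*(-55080) = 1058917 + 55080 = 1113997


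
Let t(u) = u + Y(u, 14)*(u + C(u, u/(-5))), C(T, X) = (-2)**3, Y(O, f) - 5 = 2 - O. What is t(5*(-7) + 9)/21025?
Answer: -1148/21025 ≈ -0.054602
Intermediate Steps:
Y(O, f) = 7 - O (Y(O, f) = 5 + (2 - O) = 7 - O)
C(T, X) = -8
t(u) = u + (-8 + u)*(7 - u) (t(u) = u + (7 - u)*(u - 8) = u + (7 - u)*(-8 + u) = u + (-8 + u)*(7 - u))
t(5*(-7) + 9)/21025 = (-56 - (5*(-7) + 9)**2 + 16*(5*(-7) + 9))/21025 = (-56 - (-35 + 9)**2 + 16*(-35 + 9))*(1/21025) = (-56 - 1*(-26)**2 + 16*(-26))*(1/21025) = (-56 - 1*676 - 416)*(1/21025) = (-56 - 676 - 416)*(1/21025) = -1148*1/21025 = -1148/21025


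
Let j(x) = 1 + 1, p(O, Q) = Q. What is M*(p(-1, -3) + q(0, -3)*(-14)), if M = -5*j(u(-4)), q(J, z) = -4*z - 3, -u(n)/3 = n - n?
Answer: 1290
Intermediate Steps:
u(n) = 0 (u(n) = -3*(n - n) = -3*0 = 0)
j(x) = 2
q(J, z) = -3 - 4*z
M = -10 (M = -5*2 = -10)
M*(p(-1, -3) + q(0, -3)*(-14)) = -10*(-3 + (-3 - 4*(-3))*(-14)) = -10*(-3 + (-3 + 12)*(-14)) = -10*(-3 + 9*(-14)) = -10*(-3 - 126) = -10*(-129) = 1290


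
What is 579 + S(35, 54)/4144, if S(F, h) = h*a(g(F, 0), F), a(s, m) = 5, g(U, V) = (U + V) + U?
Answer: 1199823/2072 ≈ 579.07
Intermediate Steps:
g(U, V) = V + 2*U
S(F, h) = 5*h (S(F, h) = h*5 = 5*h)
579 + S(35, 54)/4144 = 579 + (5*54)/4144 = 579 + 270*(1/4144) = 579 + 135/2072 = 1199823/2072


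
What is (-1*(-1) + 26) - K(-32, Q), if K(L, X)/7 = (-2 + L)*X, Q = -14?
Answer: -3305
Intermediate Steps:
K(L, X) = 7*X*(-2 + L) (K(L, X) = 7*((-2 + L)*X) = 7*(X*(-2 + L)) = 7*X*(-2 + L))
(-1*(-1) + 26) - K(-32, Q) = (-1*(-1) + 26) - 7*(-14)*(-2 - 32) = (1 + 26) - 7*(-14)*(-34) = 27 - 1*3332 = 27 - 3332 = -3305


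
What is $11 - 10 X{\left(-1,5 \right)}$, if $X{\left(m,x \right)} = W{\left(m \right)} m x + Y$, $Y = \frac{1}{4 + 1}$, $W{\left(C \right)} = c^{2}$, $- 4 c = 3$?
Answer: $\frac{297}{8} \approx 37.125$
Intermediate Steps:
$c = - \frac{3}{4}$ ($c = \left(- \frac{1}{4}\right) 3 = - \frac{3}{4} \approx -0.75$)
$W{\left(C \right)} = \frac{9}{16}$ ($W{\left(C \right)} = \left(- \frac{3}{4}\right)^{2} = \frac{9}{16}$)
$Y = \frac{1}{5} \approx 0.2$
$X{\left(m,x \right)} = \frac{1}{5} + \frac{9 m x}{16}$ ($X{\left(m,x \right)} = \frac{9 m}{16} x + \frac{1}{5} = \frac{9 m x}{16} + \frac{1}{5} = \frac{1}{5} + \frac{9 m x}{16}$)
$11 - 10 X{\left(-1,5 \right)} = 11 - 10 \left(\frac{1}{5} + \frac{9}{16} \left(-1\right) 5\right) = 11 - 10 \left(\frac{1}{5} - \frac{45}{16}\right) = 11 - - \frac{209}{8} = 11 + \frac{209}{8} = \frac{297}{8}$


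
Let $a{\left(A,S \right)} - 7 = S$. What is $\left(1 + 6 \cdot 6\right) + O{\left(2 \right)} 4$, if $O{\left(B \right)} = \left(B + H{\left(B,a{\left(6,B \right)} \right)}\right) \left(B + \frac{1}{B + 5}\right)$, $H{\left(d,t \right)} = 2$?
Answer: $\frac{499}{7} \approx 71.286$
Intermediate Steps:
$a{\left(A,S \right)} = 7 + S$
$O{\left(B \right)} = \left(2 + B\right) \left(B + \frac{1}{5 + B}\right)$ ($O{\left(B \right)} = \left(B + 2\right) \left(B + \frac{1}{B + 5}\right) = \left(2 + B\right) \left(B + \frac{1}{5 + B}\right)$)
$\left(1 + 6 \cdot 6\right) + O{\left(2 \right)} 4 = \left(1 + 6 \cdot 6\right) + \frac{2 + 2^{3} + 7 \cdot 2^{2} + 11 \cdot 2}{5 + 2} \cdot 4 = \left(1 + 36\right) + \frac{2 + 8 + 7 \cdot 4 + 22}{7} \cdot 4 = 37 + \frac{2 + 8 + 28 + 22}{7} \cdot 4 = 37 + \frac{1}{7} \cdot 60 \cdot 4 = 37 + \frac{60}{7} \cdot 4 = 37 + \frac{240}{7} = \frac{499}{7}$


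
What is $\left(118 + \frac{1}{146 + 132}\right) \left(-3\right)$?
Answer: $- \frac{98415}{278} \approx -354.01$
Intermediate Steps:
$\left(118 + \frac{1}{146 + 132}\right) \left(-3\right) = \left(118 + \frac{1}{278}\right) \left(-3\right) = \frac{32805}{278} \left(-3\right) = - \frac{98415}{278}$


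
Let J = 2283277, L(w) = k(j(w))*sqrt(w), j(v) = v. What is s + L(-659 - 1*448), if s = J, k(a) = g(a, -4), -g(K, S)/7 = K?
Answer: 2283277 + 23247*I*sqrt(123) ≈ 2.2833e+6 + 2.5782e+5*I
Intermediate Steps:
g(K, S) = -7*K
k(a) = -7*a
L(w) = -7*w**(3/2) (L(w) = (-7*w)*sqrt(w) = -7*w**(3/2))
s = 2283277
s + L(-659 - 1*448) = 2283277 - 7*(-659 - 1*448)**(3/2) = 2283277 - 7*(-659 - 448)**(3/2) = 2283277 - (-23247)*I*sqrt(123) = 2283277 + 23247*I*sqrt(123)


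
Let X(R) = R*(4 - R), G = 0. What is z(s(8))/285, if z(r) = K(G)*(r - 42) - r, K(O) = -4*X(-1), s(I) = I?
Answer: -688/285 ≈ -2.4140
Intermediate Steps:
K(O) = 20 (K(O) = -(-4)*(4 - 1*(-1)) = -(-4)*(4 + 1) = -(-4)*5 = -4*(-5) = 20)
z(r) = -840 + 19*r (z(r) = 20*(r - 42) - r = 20*(-42 + r) - r = (-840 + 20*r) - r = -840 + 19*r)
z(s(8))/285 = (-840 + 19*8)/285 = (-840 + 152)*(1/285) = -688*1/285 = -688/285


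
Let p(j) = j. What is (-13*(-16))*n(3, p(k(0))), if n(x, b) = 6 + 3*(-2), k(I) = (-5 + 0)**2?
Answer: 0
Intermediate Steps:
k(I) = 25 (k(I) = (-5)**2 = 25)
n(x, b) = 0 (n(x, b) = 6 - 6 = 0)
(-13*(-16))*n(3, p(k(0))) = -13*(-16)*0 = 208*0 = 0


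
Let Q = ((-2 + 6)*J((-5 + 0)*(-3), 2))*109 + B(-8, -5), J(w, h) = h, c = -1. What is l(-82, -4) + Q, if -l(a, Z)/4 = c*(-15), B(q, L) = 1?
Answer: 813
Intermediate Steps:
l(a, Z) = -60 (l(a, Z) = -(-4)*(-15) = -4*15 = -60)
Q = 873 (Q = ((-2 + 6)*2)*109 + 1 = (4*2)*109 + 1 = 8*109 + 1 = 872 + 1 = 873)
l(-82, -4) + Q = -60 + 873 = 813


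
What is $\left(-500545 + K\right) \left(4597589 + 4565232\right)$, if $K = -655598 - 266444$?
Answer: $-13034910037927$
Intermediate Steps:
$K = -922042$ ($K = -655598 - 266444 = -922042$)
$\left(-500545 + K\right) \left(4597589 + 4565232\right) = \left(-500545 - 922042\right) \left(4597589 + 4565232\right) = \left(-1422587\right) 9162821 = -13034910037927$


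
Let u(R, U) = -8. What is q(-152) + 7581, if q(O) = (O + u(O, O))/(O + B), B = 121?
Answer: 235171/31 ≈ 7586.2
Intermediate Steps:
q(O) = (-8 + O)/(121 + O) (q(O) = (O - 8)/(O + 121) = (-8 + O)/(121 + O))
q(-152) + 7581 = (-8 - 152)/(121 - 152) + 7581 = -160/(-31) + 7581 = -1/31*(-160) + 7581 = 160/31 + 7581 = 235171/31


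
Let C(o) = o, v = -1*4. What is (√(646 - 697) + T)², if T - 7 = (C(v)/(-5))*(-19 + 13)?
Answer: -1154/25 + 22*I*√51/5 ≈ -46.16 + 31.422*I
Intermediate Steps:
v = -4
T = 11/5 (T = 7 + (-4/(-5))*(-19 + 13) = 7 - 4*(-⅕)*(-6) = 7 + (⅘)*(-6) = 7 - 24/5 = 11/5 ≈ 2.2000)
(√(646 - 697) + T)² = (√(646 - 697) + 11/5)² = (√(-51) + 11/5)² = (I*√51 + 11/5)² = (11/5 + I*√51)²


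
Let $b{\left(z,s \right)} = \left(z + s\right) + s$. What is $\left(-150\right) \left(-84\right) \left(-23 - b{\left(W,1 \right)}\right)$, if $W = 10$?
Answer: $-441000$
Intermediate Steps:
$b{\left(z,s \right)} = z + 2 s$ ($b{\left(z,s \right)} = \left(s + z\right) + s = z + 2 s$)
$\left(-150\right) \left(-84\right) \left(-23 - b{\left(W,1 \right)}\right) = \left(-150\right) \left(-84\right) \left(-23 - \left(10 + 2 \cdot 1\right)\right) = 12600 \left(-23 - \left(10 + 2\right)\right) = 12600 \left(-23 - 12\right) = 12600 \left(-35\right) = -441000$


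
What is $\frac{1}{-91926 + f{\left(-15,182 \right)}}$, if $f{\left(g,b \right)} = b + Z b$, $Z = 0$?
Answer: $- \frac{1}{91744} \approx -1.09 \cdot 10^{-5}$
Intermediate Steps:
$f{\left(g,b \right)} = b$ ($f{\left(g,b \right)} = b + 0 b = b + 0 = b$)
$\frac{1}{-91926 + f{\left(-15,182 \right)}} = \frac{1}{-91926 + 182} = \frac{1}{-91744} = - \frac{1}{91744}$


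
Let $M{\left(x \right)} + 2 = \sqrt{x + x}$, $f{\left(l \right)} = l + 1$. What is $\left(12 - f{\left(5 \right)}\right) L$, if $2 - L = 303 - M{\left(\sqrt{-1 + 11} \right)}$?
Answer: $-1818 + 6 \cdot 2^{\frac{3}{4}} \sqrt[4]{5} \approx -1802.9$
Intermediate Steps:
$f{\left(l \right)} = 1 + l$
$M{\left(x \right)} = -2 + \sqrt{2} \sqrt{x}$ ($M{\left(x \right)} = -2 + \sqrt{x + x} = -2 + \sqrt{2 x} = -2 + \sqrt{2} \sqrt{x}$)
$L = -303 + 2^{\frac{3}{4}} \sqrt[4]{5}$ ($L = 2 - \left(303 - \left(-2 + \sqrt{2} \sqrt{\sqrt{-1 + 11}}\right)\right) = 2 - \left(303 - \left(-2 + \sqrt{2} \sqrt{\sqrt{10}}\right)\right) = 2 - \left(303 - \left(-2 + \sqrt{2} \sqrt[4]{10}\right)\right) = 2 - \left(303 - \left(-2 + 2^{\frac{3}{4}} \sqrt[4]{5}\right)\right) = 2 - \left(303 + \left(2 - 2^{\frac{3}{4}} \sqrt[4]{5}\right)\right) = 2 - \left(305 - 2^{\frac{3}{4}} \sqrt[4]{5}\right) = -303 + 2^{\frac{3}{4}} \sqrt[4]{5} \approx -300.49$)
$\left(12 - f{\left(5 \right)}\right) L = \left(12 - \left(1 + 5\right)\right) \left(-303 + 2^{\frac{3}{4}} \sqrt[4]{5}\right) = \left(12 - 6\right) \left(-303 + 2^{\frac{3}{4}} \sqrt[4]{5}\right) = 6 \left(-303 + 2^{\frac{3}{4}} \sqrt[4]{5}\right) = -1818 + 6 \cdot 2^{\frac{3}{4}} \sqrt[4]{5}$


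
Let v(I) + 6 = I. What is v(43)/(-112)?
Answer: -37/112 ≈ -0.33036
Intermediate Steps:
v(I) = -6 + I
v(43)/(-112) = (-6 + 43)/(-112) = -1/112*37 = -37/112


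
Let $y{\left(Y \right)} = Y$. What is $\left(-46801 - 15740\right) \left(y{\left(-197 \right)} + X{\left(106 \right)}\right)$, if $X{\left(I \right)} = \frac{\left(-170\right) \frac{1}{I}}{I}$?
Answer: $\frac{69222317571}{5618} \approx 1.2322 \cdot 10^{7}$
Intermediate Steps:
$X{\left(I \right)} = - \frac{170}{I^{2}}$
$\left(-46801 - 15740\right) \left(y{\left(-197 \right)} + X{\left(106 \right)}\right) = \left(-46801 - 15740\right) \left(-197 - \frac{170}{11236}\right) = - 62541 \left(-197 - \frac{85}{5618}\right) = \left(-62541\right) \left(- \frac{1106831}{5618}\right) = \frac{69222317571}{5618}$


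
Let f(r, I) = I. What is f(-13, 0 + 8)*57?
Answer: 456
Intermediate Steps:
f(-13, 0 + 8)*57 = (0 + 8)*57 = 8*57 = 456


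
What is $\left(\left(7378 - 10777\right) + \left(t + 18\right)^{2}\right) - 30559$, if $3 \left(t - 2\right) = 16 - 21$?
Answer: $- \frac{302597}{9} \approx -33622.0$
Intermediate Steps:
$t = \frac{1}{3}$ ($t = 2 + \frac{16 - 21}{3} = 2 + \frac{1}{3} \left(-5\right) = 2 - \frac{5}{3} = \frac{1}{3} \approx 0.33333$)
$\left(\left(7378 - 10777\right) + \left(t + 18\right)^{2}\right) - 30559 = \left(\left(7378 - 10777\right) + \left(\frac{1}{3} + 18\right)^{2}\right) - 30559 = \left(\left(7378 - 10777\right) + \left(\frac{55}{3}\right)^{2}\right) - 30559 = \left(-3399 + \frac{3025}{9}\right) - 30559 = - \frac{27566}{9} - 30559 = - \frac{302597}{9}$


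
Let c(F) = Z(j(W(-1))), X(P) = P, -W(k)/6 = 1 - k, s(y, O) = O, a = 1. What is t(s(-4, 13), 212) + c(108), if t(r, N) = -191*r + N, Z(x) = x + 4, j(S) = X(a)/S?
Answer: -27205/12 ≈ -2267.1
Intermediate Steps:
W(k) = -6 + 6*k (W(k) = -6*(1 - k) = -6 + 6*k)
j(S) = 1/S
Z(x) = 4 + x
t(r, N) = N - 191*r
c(F) = 47/12 (c(F) = 4 + 1/(-6 + 6*(-1)) = 4 + 1/(-6 - 6) = 4 + 1/(-12) = 4 - 1/12 = 47/12)
t(s(-4, 13), 212) + c(108) = (212 - 191*13) + 47/12 = (212 - 2483) + 47/12 = -2271 + 47/12 = -27205/12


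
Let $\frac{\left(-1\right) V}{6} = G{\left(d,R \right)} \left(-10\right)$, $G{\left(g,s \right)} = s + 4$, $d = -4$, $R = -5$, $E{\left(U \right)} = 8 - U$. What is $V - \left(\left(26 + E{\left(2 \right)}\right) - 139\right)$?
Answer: $47$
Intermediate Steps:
$G{\left(g,s \right)} = 4 + s$
$V = -60$ ($V = - 6 \left(4 - 5\right) \left(-10\right) = - 6 \left(\left(-1\right) \left(-10\right)\right) = \left(-6\right) 10 = -60$)
$V - \left(\left(26 + E{\left(2 \right)}\right) - 139\right) = -60 - \left(\left(26 + \left(8 - 2\right)\right) - 139\right) = -60 - \left(\left(26 + 6\right) - 139\right) = -60 - \left(32 - 139\right) = -60 - -107 = -60 + 107 = 47$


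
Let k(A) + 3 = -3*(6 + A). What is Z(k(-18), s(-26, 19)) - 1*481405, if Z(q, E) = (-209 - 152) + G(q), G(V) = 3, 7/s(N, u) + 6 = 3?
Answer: -481763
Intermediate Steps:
s(N, u) = -7/3 (s(N, u) = 7/(-6 + 3) = 7/(-3) = 7*(-⅓) = -7/3)
k(A) = -21 - 3*A (k(A) = -3 - 3*(6 + A) = -3 + (-18 - 3*A) = -21 - 3*A)
Z(q, E) = -358 (Z(q, E) = (-209 - 152) + 3 = -361 + 3 = -358)
Z(k(-18), s(-26, 19)) - 1*481405 = -358 - 1*481405 = -358 - 481405 = -481763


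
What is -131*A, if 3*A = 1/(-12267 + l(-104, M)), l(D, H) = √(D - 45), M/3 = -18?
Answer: 4089/1148698 + I*√149/3446094 ≈ 0.0035597 + 3.5421e-6*I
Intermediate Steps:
M = -54 (M = 3*(-18) = -54)
l(D, H) = √(-45 + D)
A = 1/(3*(-12267 + I*√149)) (A = 1/(3*(-12267 + √(-45 - 104))) = 1/(3*(-12267 + √(-149))) = 1/(3*(-12267 + I*√149)) ≈ -2.7173e-5 - 2.7039e-8*I)
-131*A = -131*(-4089/150479438 - I*√149/451438314) = 4089/1148698 + I*√149/3446094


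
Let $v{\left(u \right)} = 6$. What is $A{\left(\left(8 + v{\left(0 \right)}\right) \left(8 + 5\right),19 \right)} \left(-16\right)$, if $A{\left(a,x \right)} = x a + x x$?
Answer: $-61104$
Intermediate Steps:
$A{\left(a,x \right)} = x^{2} + a x$ ($A{\left(a,x \right)} = a x + x^{2} = x^{2} + a x$)
$A{\left(\left(8 + v{\left(0 \right)}\right) \left(8 + 5\right),19 \right)} \left(-16\right) = 19 \left(\left(8 + 6\right) \left(8 + 5\right) + 19\right) \left(-16\right) = 19 \left(14 \cdot 13 + 19\right) \left(-16\right) = 19 \left(182 + 19\right) \left(-16\right) = 19 \cdot 201 \left(-16\right) = 3819 \left(-16\right) = -61104$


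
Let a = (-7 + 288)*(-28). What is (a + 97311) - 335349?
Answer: -245906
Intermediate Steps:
a = -7868 (a = 281*(-28) = -7868)
(a + 97311) - 335349 = (-7868 + 97311) - 335349 = 89443 - 335349 = -245906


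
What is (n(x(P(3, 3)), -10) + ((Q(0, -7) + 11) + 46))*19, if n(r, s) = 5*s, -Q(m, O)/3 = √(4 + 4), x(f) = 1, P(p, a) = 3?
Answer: 133 - 114*√2 ≈ -28.220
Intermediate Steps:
Q(m, O) = -6*√2 (Q(m, O) = -3*√(4 + 4) = -6*√2)
(n(x(P(3, 3)), -10) + ((Q(0, -7) + 11) + 46))*19 = (5*(-10) + ((-6*√2 + 11) + 46))*19 = (-50 + ((11 - 6*√2) + 46))*19 = (-50 + (57 - 6*√2))*19 = (7 - 6*√2)*19 = 133 - 114*√2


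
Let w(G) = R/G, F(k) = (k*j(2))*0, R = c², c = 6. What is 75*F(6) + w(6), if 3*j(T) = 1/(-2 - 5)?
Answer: 6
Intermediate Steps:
j(T) = -1/21 (j(T) = 1/(3*(-2 - 5)) = (⅓)/(-7) = (⅓)*(-⅐) = -1/21)
R = 36 (R = 6² = 36)
F(k) = 0 (F(k) = (k*(-1/21))*0 = -k/21*0 = 0)
w(G) = 36/G
75*F(6) + w(6) = 75*0 + 36/6 = 0 + 36*(⅙) = 0 + 6 = 6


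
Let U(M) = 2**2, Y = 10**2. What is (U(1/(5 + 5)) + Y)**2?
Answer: 10816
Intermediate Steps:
Y = 100
U(M) = 4
(U(1/(5 + 5)) + Y)**2 = (4 + 100)**2 = 104**2 = 10816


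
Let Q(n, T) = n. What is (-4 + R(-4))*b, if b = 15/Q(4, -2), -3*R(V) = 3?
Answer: -75/4 ≈ -18.750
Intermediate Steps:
R(V) = -1 (R(V) = -⅓*3 = -1)
b = 15/4 ≈ 3.7500
(-4 + R(-4))*b = (-4 - 1)*(15/4) = -5*15/4 = -75/4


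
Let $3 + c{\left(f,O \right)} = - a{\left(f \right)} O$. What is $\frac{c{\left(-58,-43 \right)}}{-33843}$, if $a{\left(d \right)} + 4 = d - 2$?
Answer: $\frac{95}{1167} \approx 0.081405$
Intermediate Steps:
$a{\left(d \right)} = -6 + d$ ($a{\left(d \right)} = -4 + \left(d - 2\right) = -4 + \left(-2 + d\right) = -6 + d$)
$c{\left(f,O \right)} = -3 + O \left(6 - f\right)$ ($c{\left(f,O \right)} = -3 + - (-6 + f) O = -3 + \left(6 - f\right) O = -3 + O \left(6 - f\right)$)
$\frac{c{\left(-58,-43 \right)}}{-33843} = \frac{-3 - - 43 \left(-6 - 58\right)}{-33843} = \left(-3 - \left(-43\right) \left(-64\right)\right) \left(- \frac{1}{33843}\right) = \left(-3 - 2752\right) \left(- \frac{1}{33843}\right) = \left(-2755\right) \left(- \frac{1}{33843}\right) = \frac{95}{1167}$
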